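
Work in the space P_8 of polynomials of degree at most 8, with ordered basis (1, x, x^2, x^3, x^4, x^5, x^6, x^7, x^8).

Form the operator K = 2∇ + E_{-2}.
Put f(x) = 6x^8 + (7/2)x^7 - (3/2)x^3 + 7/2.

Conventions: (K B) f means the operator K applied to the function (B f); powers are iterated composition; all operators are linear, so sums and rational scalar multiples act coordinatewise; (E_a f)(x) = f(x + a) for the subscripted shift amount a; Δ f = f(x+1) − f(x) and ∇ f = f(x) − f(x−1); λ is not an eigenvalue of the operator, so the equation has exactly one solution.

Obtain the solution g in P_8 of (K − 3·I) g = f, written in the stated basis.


g(x) = -3x^8 - (7/4)x^7 - 84x^6 + (1869/4)x^5 - (10185/4)x^4 + (23609/2)x^3 - (160671/4)x^2 + (182029/2)x - 413161/4

write g with unknown coordinates in the stated basis and equate coefficients in (K − 3·I) g = f
solving from the highest basis element down gives g = -3x^8 - (7/4)x^7 - 84x^6 + (1869/4)x^5 - (10185/4)x^4 + (23609/2)x^3 - (160671/4)x^2 + (182029/2)x - 413161/4
check: K g = -3x^8 - (7/4)x^7 - 252x^6 + (5607/4)x^5 - (30555/4)x^4 + 35412x^3 - (482013/4)x^2 + (546087/2)x - 1239469/4
so K g − 3·g = 6x^8 + (7/2)x^7 - (3/2)x^3 + 7/2 = f ✓


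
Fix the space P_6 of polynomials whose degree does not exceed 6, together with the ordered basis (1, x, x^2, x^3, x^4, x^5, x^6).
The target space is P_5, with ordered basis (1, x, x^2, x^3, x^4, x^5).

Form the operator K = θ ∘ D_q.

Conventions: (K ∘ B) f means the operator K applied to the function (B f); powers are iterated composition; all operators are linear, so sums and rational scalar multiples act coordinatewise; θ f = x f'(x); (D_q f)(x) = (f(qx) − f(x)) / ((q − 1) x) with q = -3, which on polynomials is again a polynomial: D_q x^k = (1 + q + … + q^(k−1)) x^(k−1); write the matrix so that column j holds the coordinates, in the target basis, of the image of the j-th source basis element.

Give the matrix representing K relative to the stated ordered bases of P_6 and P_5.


image of 1: 0
image of x: 0
image of x^2: -2x
image of x^3: 14x^2
image of x^4: -60x^3
image of x^5: 244x^4
image of x^6: -910x^5
each image's coordinates form column j of the matrix

the matrix is [[0, 0, 0, 0, 0, 0, 0]; [0, 0, -2, 0, 0, 0, 0]; [0, 0, 0, 14, 0, 0, 0]; [0, 0, 0, 0, -60, 0, 0]; [0, 0, 0, 0, 0, 244, 0]; [0, 0, 0, 0, 0, 0, -910]] (rows listed top to bottom)


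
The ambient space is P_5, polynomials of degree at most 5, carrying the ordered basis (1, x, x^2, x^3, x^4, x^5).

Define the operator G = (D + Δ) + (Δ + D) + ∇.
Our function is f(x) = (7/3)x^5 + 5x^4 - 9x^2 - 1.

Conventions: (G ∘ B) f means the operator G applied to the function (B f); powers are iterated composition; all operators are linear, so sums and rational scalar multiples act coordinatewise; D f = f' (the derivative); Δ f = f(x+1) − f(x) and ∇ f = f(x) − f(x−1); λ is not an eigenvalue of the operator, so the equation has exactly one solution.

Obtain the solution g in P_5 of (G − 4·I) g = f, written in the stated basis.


write g with unknown coordinates in the stated basis and equate coefficients in (G − 4·I) g = f
solving from the highest basis element down gives g = -(7/12)x^5 - (235/48)x^4 - (415/16)x^3 - (6831/64)x^2 - (115855/384)x - 652309/1536
check: G g = -(175/12)x^4 - (415/4)x^3 - (6975/16)x^2 - (115855/96)x - 652693/384
so G g − 4·g = (7/3)x^5 + 5x^4 - 9x^2 - 1 = f ✓

the image equals g(x) = -(7/12)x^5 - (235/48)x^4 - (415/16)x^3 - (6831/64)x^2 - (115855/384)x - 652309/1536


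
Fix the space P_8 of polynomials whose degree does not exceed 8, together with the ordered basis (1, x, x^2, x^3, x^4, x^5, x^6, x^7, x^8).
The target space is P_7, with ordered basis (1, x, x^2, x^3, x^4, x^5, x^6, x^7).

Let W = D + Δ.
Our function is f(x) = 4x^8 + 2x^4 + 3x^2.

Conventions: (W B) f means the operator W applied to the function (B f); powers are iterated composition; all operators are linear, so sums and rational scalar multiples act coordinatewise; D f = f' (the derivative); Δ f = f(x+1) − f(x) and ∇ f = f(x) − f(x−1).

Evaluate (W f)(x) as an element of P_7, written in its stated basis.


D f = 32x^7 + 8x^3 + 6x
Δ f = 32x^7 + 112x^6 + 224x^5 + 280x^4 + 232x^3 + 124x^2 + 46x + 9
(D + Δ) f = 64x^7 + 112x^6 + 224x^5 + 280x^4 + 240x^3 + 124x^2 + 52x + 9

the image equals g(x) = 64x^7 + 112x^6 + 224x^5 + 280x^4 + 240x^3 + 124x^2 + 52x + 9


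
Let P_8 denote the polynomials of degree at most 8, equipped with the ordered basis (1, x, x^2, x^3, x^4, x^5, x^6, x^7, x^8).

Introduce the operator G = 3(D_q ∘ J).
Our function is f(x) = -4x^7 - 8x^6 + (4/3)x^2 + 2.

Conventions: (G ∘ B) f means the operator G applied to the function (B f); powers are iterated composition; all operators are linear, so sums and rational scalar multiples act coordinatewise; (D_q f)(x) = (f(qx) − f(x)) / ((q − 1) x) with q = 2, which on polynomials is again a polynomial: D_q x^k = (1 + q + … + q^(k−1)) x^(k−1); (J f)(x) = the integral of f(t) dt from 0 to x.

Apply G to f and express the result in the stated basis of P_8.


the result is g(x) = -(765/2)x^7 - (3048/7)x^6 + (28/3)x^2 + 6

J f = -(1/2)x^8 - (8/7)x^7 + (4/9)x^3 + 2x
D_q J f = -(255/2)x^7 - (1016/7)x^6 + (28/9)x^2 + 2
(3(D_q ∘ J)) f = -(765/2)x^7 - (3048/7)x^6 + (28/3)x^2 + 6


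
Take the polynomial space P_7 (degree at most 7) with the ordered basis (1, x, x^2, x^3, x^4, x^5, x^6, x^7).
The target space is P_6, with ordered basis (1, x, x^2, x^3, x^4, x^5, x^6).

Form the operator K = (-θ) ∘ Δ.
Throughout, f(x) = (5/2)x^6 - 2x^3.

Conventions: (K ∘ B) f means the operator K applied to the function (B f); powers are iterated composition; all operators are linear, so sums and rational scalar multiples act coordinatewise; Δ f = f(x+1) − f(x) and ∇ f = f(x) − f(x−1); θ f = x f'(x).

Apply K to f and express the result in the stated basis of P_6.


Δ f = 15x^5 + (75/2)x^4 + 50x^3 + (63/2)x^2 + 9x + 1/2
θ Δ f = 75x^5 + 150x^4 + 150x^3 + 63x^2 + 9x
(-θ) Δ f = -75x^5 - 150x^4 - 150x^3 - 63x^2 - 9x

the image equals g(x) = -75x^5 - 150x^4 - 150x^3 - 63x^2 - 9x


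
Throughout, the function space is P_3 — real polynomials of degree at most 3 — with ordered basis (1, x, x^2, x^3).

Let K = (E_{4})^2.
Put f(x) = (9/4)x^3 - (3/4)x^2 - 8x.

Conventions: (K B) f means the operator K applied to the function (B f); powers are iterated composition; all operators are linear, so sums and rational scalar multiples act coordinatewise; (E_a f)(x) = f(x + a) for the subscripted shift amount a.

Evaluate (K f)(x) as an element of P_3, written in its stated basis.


E_{4} f = (9/4)x^3 + (105/4)x^2 + 94x + 100
E_{4} E_{4} f = (9/4)x^3 + (213/4)x^2 + 412x + 1040

the result is g(x) = (9/4)x^3 + (213/4)x^2 + 412x + 1040


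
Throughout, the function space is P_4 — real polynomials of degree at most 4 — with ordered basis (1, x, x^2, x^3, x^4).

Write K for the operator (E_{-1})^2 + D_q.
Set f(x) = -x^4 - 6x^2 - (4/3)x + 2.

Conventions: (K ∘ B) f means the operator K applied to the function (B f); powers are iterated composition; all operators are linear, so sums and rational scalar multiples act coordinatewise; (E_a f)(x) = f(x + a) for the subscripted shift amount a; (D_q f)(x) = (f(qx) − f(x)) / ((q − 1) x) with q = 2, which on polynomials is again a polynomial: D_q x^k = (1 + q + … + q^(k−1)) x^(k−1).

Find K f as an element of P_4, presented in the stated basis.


E_{-1} f = -x^4 + 4x^3 - 12x^2 + (44/3)x - 11/3
E_{-1} E_{-1} f = -x^4 + 8x^3 - 30x^2 + (164/3)x - 106/3
D_q f = -15x^3 - 18x - 4/3
((E_{-1})^2 + D_q) f = -x^4 - 7x^3 - 30x^2 + (110/3)x - 110/3

the image equals g(x) = -x^4 - 7x^3 - 30x^2 + (110/3)x - 110/3


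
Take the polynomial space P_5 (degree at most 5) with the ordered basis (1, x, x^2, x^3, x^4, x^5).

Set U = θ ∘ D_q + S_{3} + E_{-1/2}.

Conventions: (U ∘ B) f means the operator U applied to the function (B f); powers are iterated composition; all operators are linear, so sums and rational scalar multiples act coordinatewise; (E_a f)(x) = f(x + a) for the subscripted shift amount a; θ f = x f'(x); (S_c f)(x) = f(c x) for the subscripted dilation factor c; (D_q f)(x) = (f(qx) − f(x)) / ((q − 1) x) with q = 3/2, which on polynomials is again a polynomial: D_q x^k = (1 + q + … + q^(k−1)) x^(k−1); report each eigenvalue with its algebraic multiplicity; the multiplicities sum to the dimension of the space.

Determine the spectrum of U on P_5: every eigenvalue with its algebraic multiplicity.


λ = 2 (multiplicity 1), λ = 4 (multiplicity 1), λ = 10 (multiplicity 1), λ = 28 (multiplicity 1), λ = 82 (multiplicity 1), λ = 244 (multiplicity 1)

image of 1: 2
image of x: 4x - 1/2
image of x^2: 10x^2 + (3/2)x + 1/4
image of x^3: 28x^3 + 8x^2 + (3/4)x - 1/8
image of x^4: 82x^4 + (179/8)x^3 + (3/2)x^2 - (1/2)x + 1/16
image of x^5: 244x^5 + (201/4)x^4 + (5/2)x^3 - (5/4)x^2 + (5/16)x - 1/32
the matrix is upper triangular; its diagonal is (2, 4, 10, 28, 82, 244)
for a triangular matrix the eigenvalues are the diagonal entries, with algebraic multiplicity their repetition count


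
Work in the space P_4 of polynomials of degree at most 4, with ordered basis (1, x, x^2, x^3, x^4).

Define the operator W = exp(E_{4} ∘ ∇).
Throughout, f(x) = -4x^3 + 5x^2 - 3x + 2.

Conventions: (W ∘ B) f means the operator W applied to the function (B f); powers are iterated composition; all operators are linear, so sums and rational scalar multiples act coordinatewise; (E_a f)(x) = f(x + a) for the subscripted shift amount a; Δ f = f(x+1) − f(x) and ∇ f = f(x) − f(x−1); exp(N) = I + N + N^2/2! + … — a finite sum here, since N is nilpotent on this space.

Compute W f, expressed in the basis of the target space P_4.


g(x) = -4x^3 - 7x^2 - 89x - 197

order-1 term: -12x^2 - 74x - 116
order-2 term: -12x - 79
order-3 term: -4
the series for exp(E_{4} ∘ ∇) f terminates at order 3
exp(E_{4} ∘ ∇) f = -4x^3 - 7x^2 - 89x - 197


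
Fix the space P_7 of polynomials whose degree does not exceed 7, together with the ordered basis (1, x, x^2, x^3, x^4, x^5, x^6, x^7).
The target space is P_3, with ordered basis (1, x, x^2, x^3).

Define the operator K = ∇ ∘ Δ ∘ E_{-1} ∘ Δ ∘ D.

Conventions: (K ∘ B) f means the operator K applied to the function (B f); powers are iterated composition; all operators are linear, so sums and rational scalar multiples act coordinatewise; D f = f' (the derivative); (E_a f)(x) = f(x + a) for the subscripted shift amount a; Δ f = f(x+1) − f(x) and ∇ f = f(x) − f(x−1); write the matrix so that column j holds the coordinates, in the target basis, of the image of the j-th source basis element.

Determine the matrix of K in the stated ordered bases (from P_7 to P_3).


image of 1: 0
image of x: 0
image of x^2: 0
image of x^3: 0
image of x^4: 24
image of x^5: 120x - 60
image of x^6: 360x^2 - 360x + 180
image of x^7: 840x^3 - 1260x^2 + 1260x - 420
each image's coordinates form column j of the matrix

the matrix is [[0, 0, 0, 0, 24, -60, 180, -420]; [0, 0, 0, 0, 0, 120, -360, 1260]; [0, 0, 0, 0, 0, 0, 360, -1260]; [0, 0, 0, 0, 0, 0, 0, 840]] (rows listed top to bottom)


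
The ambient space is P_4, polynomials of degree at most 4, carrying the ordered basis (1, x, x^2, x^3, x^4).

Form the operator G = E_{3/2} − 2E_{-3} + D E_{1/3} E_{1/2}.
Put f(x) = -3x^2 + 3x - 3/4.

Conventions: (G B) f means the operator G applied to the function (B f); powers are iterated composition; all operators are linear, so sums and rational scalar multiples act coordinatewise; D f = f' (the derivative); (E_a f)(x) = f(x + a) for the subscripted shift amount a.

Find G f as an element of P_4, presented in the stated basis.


E_{3/2} f = -3x^2 - 6x - 3
E_{-3} f = -3x^2 + 21x - 147/4
(-2E_{-3}) f = 6x^2 - 42x + 147/2
E_{1/2} f = -3x^2
E_{1/3} E_{1/2} f = -3x^2 - 2x - 1/3
D E_{1/3} E_{1/2} f = -6x - 2
(E_{3/2} − 2E_{-3} + D E_{1/3} E_{1/2}) f = 3x^2 - 54x + 137/2

the result is g(x) = 3x^2 - 54x + 137/2


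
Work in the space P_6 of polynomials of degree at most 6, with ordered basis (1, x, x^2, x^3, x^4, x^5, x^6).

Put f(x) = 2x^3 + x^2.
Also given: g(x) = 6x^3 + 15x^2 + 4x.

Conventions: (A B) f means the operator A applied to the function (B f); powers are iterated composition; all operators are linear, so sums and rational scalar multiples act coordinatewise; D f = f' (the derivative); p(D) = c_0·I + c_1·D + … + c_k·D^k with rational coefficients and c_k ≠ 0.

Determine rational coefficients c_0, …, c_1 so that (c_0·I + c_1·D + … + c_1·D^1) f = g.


p(D) = 3·I + 2·D, i.e. c_0 = 3, c_1 = 2

D^0 f = 2x^3 + x^2
D^1 f = 6x^2 + 2x
matching coefficients of g against c_0 f + c_1 Df + … from the top degree down determines the c_i
solution: c_0 = 3, c_1 = 2


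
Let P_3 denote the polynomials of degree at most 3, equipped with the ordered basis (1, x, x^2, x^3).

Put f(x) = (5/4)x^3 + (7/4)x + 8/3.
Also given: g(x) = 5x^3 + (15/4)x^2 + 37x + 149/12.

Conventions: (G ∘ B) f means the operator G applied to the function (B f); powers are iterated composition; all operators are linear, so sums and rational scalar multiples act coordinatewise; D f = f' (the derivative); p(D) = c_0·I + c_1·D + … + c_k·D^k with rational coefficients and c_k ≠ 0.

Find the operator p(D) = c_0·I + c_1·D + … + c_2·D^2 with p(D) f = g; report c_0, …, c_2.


c_0 = 4, c_1 = 1, c_2 = 4

D^0 f = (5/4)x^3 + (7/4)x + 8/3
D^1 f = (15/4)x^2 + 7/4
D^2 f = (15/2)x
matching coefficients of g against c_0 f + c_1 Df + … from the top degree down determines the c_i
solution: c_0 = 4, c_1 = 1, c_2 = 4


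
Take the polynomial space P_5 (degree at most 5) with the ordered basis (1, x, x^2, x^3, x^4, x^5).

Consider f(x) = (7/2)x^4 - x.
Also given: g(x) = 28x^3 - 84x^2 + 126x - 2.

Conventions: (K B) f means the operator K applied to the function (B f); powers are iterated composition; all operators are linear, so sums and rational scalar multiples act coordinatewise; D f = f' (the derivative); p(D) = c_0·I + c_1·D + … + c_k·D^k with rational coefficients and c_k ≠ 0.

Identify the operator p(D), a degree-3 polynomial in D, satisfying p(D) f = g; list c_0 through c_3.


c_0 = 0, c_1 = 2, c_2 = -2, c_3 = 3/2

D^0 f = (7/2)x^4 - x
D^1 f = 14x^3 - 1
D^2 f = 42x^2
D^3 f = 84x
matching coefficients of g against c_0 f + c_1 Df + … from the top degree down determines the c_i
solution: c_0 = 0, c_1 = 2, c_2 = -2, c_3 = 3/2


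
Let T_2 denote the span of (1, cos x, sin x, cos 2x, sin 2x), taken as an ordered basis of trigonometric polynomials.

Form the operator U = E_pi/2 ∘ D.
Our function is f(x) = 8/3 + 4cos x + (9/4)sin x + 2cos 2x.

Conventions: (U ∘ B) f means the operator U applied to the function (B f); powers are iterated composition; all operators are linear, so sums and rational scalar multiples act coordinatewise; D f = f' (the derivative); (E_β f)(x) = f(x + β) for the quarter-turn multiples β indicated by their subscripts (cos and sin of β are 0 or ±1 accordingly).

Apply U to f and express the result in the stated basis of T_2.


the image equals g(x) = -4cos x - (9/4)sin x + 4sin 2x

D f = (9/4)cos x - 4sin x - 4sin 2x
E_pi/2 D f = -4cos x - (9/4)sin x + 4sin 2x


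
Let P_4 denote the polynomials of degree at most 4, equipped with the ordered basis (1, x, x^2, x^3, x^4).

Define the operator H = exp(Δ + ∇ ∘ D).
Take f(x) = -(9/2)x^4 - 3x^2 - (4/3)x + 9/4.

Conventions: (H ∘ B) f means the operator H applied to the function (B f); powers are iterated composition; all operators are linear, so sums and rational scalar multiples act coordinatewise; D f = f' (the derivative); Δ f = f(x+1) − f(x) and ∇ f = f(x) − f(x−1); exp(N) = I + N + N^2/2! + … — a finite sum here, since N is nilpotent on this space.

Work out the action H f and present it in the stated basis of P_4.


order-1 term: -18x^3 - 81x^2 + 30x - 197/6
order-2 term: -27x^2 - 162x - 177/2
order-3 term: -18x - 81
order-4 term: -9/2
the series for exp(Δ + ∇ ∘ D) f terminates at order 4
exp(Δ + ∇ ∘ D) f = -(9/2)x^4 - 18x^3 - 111x^2 - (454/3)x - 2455/12

g(x) = -(9/2)x^4 - 18x^3 - 111x^2 - (454/3)x - 2455/12


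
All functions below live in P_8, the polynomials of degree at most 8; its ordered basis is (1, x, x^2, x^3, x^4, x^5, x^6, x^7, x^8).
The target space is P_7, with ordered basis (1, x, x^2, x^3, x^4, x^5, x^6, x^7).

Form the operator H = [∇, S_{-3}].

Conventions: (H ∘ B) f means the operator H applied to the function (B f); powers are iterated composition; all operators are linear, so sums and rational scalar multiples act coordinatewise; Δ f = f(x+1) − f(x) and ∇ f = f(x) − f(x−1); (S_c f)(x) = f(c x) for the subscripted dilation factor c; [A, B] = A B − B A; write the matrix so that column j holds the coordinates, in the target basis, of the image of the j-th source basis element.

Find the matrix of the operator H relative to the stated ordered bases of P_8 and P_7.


the matrix is [[0, -4, -8, -28, -80, -244, -728, -2188, -6560]; [0, 0, 24, 72, 336, 1200, 4392, 15288, 52512]; [0, 0, 0, -108, -432, -2520, -10800, -46116, -183456]; [0, 0, 0, 0, 432, 2160, 15120, 75600, 368928]; [0, 0, 0, 0, 0, -1620, -9720, -79380, -453600]; [0, 0, 0, 0, 0, 0, 5832, 40824, 381024]; [0, 0, 0, 0, 0, 0, 0, -20412, -163296]; [0, 0, 0, 0, 0, 0, 0, 0, 69984]] (rows listed top to bottom)

image of 1: 0
image of x: -4
image of x^2: 24x - 8
image of x^3: -108x^2 + 72x - 28
image of x^4: 432x^3 - 432x^2 + 336x - 80
image of x^5: -1620x^4 + 2160x^3 - 2520x^2 + 1200x - 244
image of x^6: 5832x^5 - 9720x^4 + 15120x^3 - 10800x^2 + 4392x - 728
image of x^7: -20412x^6 + 40824x^5 - 79380x^4 + 75600x^3 - 46116x^2 + 15288x - 2188
image of x^8: 69984x^7 - 163296x^6 + 381024x^5 - 453600x^4 + 368928x^3 - 183456x^2 + 52512x - 6560
each image's coordinates form column j of the matrix


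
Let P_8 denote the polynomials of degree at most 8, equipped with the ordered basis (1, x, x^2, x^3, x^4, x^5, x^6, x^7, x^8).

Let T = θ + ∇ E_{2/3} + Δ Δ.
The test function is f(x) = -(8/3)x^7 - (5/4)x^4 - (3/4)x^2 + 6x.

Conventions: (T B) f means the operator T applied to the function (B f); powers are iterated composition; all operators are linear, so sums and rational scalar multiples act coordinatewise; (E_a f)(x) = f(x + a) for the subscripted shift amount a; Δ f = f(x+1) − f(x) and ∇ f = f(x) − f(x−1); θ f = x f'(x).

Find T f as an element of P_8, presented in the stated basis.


g(x) = -(56/3)x^7 - (56/3)x^6 - (392/3)x^5 - (5365/9)x^4 - (107645/81)x^3 - (138235/81)x^2 - (576451/486)x - 764660/2187

θ f = -(56/3)x^7 - 5x^4 - (3/2)x^2 + 6x
E_{2/3} f = -(8/3)x^7 - (112/9)x^6 - (224/9)x^5 - (9365/324)x^4 - (5290/243)x^3 - (11137/972)x^2 + (4111/2187)x + 21413/6561
∇ E_{2/3} f = -(56/3)x^6 - (56/3)x^5 - (280/9)x^4 - (1805/81)x^3 - (1637/162)x^2 - (2323/486)x + 11725/2187
Δ f = -(56/3)x^6 - 56x^5 - (280/3)x^4 - (295/3)x^3 - (127/2)x^2 - (151/6)x + 4/3
Δ Δ f = -112x^5 - 560x^4 - (3920/3)x^3 - 1695x^2 - (3562/3)x - 355
(θ + ∇ E_{2/3} + Δ Δ) f = -(56/3)x^7 - (56/3)x^6 - (392/3)x^5 - (5365/9)x^4 - (107645/81)x^3 - (138235/81)x^2 - (576451/486)x - 764660/2187


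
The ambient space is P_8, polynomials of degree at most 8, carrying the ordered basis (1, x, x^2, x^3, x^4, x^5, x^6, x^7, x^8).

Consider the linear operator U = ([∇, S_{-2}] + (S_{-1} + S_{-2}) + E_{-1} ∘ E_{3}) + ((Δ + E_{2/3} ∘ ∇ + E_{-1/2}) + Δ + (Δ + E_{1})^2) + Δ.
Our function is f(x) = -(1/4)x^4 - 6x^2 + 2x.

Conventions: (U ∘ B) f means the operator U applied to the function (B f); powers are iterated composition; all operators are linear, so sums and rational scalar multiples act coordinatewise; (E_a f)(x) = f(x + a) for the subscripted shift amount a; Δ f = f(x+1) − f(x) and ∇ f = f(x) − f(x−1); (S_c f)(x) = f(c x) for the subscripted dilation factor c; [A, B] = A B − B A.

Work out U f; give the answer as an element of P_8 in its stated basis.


the image equals g(x) = -5x^4 - (67/2)x^3 - (475/8)x^2 - (5837/24)x - 177227/1728

S_{-2} f = -4x^4 - 24x^2 - 4x
∇ S_{-2} f = -16x^3 + 24x^2 - 64x + 24
∇ f = -x^3 + (3/2)x^2 - 13x + 33/4
S_{-2} ∇ f = 8x^3 + 6x^2 + 26x + 33/4
[∇, S_{-2}] f = -24x^3 + 18x^2 - 90x + 63/4
S_{-1} f = -(1/4)x^4 - 6x^2 - 2x
S_{-2} f = -4x^4 - 24x^2 - 4x
(S_{-1} + S_{-2}) f = -(17/4)x^4 - 30x^2 - 6x
E_{3} f = -(1/4)x^4 - 3x^3 - (39/2)x^2 - 61x - 273/4
E_{-1} E_{3} f = -(1/4)x^4 - 2x^3 - 12x^2 - 30x - 24
([∇, S_{-2}] + (S_{-1} + S_{-2}) + E_{-1} ∘ E_{3}) f = -(9/2)x^4 - 26x^3 - 24x^2 - 126x - 33/4
Δ f = -x^3 - (3/2)x^2 - 13x - 17/4
∇ f = -x^3 + (3/2)x^2 - 13x + 33/4
E_{2/3} ∇ f = -x^3 - (1/2)x^2 - (37/3)x - 5/108
E_{-1/2} f = -(1/4)x^4 + (1/2)x^3 - (51/8)x^2 + (65/8)x - 161/64
(Δ + E_{2/3} ∘ ∇ + E_{-1/2}) f = -(1/4)x^4 - (3/2)x^3 - (67/8)x^2 - (413/24)x - 11771/1728
Δ f = -x^3 - (3/2)x^2 - 13x - 17/4
Δ f = -x^3 - (3/2)x^2 - 13x - 17/4
E_{1} f = -(1/4)x^4 - x^3 - (15/2)x^2 - 11x - 17/4
(Δ + E_{1}) f = -(1/4)x^4 - 2x^3 - 9x^2 - 24x - 17/2
Δ (Δ + E_{1}) f = -x^3 - (15/2)x^2 - 25x - 141/4
E_{1} (Δ + E_{1}) f = -(1/4)x^4 - 3x^3 - (33/2)x^2 - 49x - 175/4
(Δ + E_{1}) (Δ + E_{1}) f = -(1/4)x^4 - 4x^3 - 24x^2 - 74x - 79
((Δ + E_{2/3} ∘ ∇ + E_{-1/2}) + Δ + (Δ + E_{1})^2) f = -(1/2)x^4 - (13/2)x^3 - (271/8)x^2 - (2501/24)x - 155627/1728
Δ f = -x^3 - (3/2)x^2 - 13x - 17/4
(([∇, S_{-2}] + (S_{-1} + S_{-2}) + E_{-1} ∘ E_{3}) + ((Δ + E_{2/3} ∘ ∇ + E_{-1/2}) + Δ + (Δ + E_{1})^2) + Δ) f = -5x^4 - (67/2)x^3 - (475/8)x^2 - (5837/24)x - 177227/1728


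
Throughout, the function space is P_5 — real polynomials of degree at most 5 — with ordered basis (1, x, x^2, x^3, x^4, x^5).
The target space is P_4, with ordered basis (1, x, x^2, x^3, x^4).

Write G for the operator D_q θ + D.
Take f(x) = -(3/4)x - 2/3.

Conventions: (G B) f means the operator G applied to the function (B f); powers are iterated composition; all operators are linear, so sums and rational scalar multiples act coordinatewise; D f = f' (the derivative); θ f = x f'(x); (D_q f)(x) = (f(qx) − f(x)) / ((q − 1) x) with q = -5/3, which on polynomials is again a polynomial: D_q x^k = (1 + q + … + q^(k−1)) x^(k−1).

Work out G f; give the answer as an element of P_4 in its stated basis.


θ f = -(3/4)x
D_q θ f = -3/4
D f = -3/4
(D_q θ + D) f = -3/2

g(x) = -3/2


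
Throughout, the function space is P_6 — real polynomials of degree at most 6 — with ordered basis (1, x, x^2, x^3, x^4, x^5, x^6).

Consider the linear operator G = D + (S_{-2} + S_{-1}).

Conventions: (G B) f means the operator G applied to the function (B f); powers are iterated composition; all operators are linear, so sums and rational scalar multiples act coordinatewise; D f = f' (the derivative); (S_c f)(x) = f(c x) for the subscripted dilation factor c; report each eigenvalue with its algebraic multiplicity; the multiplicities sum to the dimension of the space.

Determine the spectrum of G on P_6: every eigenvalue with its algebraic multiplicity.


image of 1: 2
image of x: -3x + 1
image of x^2: 5x^2 + 2x
image of x^3: -9x^3 + 3x^2
image of x^4: 17x^4 + 4x^3
image of x^5: -33x^5 + 5x^4
image of x^6: 65x^6 + 6x^5
the matrix is upper triangular; its diagonal is (2, -3, 5, -9, 17, -33, 65)
for a triangular matrix the eigenvalues are the diagonal entries, with algebraic multiplicity their repetition count

λ = -33 (multiplicity 1), λ = -9 (multiplicity 1), λ = -3 (multiplicity 1), λ = 2 (multiplicity 1), λ = 5 (multiplicity 1), λ = 17 (multiplicity 1), λ = 65 (multiplicity 1)


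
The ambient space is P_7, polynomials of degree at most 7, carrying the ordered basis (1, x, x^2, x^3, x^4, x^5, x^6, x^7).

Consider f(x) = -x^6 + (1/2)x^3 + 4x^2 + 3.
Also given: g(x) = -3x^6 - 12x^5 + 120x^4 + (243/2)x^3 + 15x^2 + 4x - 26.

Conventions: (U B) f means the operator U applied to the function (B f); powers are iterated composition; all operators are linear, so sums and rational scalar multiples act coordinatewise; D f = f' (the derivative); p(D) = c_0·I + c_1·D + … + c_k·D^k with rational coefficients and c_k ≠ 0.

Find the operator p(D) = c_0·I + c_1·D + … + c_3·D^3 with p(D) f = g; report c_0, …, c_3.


p(D) = 3·I + 2·D − 4·D^2 − D^3, i.e. c_0 = 3, c_1 = 2, c_2 = -4, c_3 = -1

D^0 f = -x^6 + (1/2)x^3 + 4x^2 + 3
D^1 f = -6x^5 + (3/2)x^2 + 8x
D^2 f = -30x^4 + 3x + 8
D^3 f = -120x^3 + 3
matching coefficients of g against c_0 f + c_1 Df + … from the top degree down determines the c_i
solution: c_0 = 3, c_1 = 2, c_2 = -4, c_3 = -1


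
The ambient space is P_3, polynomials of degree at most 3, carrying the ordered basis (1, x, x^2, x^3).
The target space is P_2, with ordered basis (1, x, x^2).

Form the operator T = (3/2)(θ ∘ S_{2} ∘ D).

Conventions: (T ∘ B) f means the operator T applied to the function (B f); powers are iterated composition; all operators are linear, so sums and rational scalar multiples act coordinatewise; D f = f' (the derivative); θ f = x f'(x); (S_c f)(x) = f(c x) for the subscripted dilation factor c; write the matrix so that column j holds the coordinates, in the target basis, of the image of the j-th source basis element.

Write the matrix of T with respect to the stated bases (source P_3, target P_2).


the matrix is [[0, 0, 0, 0]; [0, 0, 6, 0]; [0, 0, 0, 36]] (rows listed top to bottom)

image of 1: 0
image of x: 0
image of x^2: 6x
image of x^3: 36x^2
each image's coordinates form column j of the matrix


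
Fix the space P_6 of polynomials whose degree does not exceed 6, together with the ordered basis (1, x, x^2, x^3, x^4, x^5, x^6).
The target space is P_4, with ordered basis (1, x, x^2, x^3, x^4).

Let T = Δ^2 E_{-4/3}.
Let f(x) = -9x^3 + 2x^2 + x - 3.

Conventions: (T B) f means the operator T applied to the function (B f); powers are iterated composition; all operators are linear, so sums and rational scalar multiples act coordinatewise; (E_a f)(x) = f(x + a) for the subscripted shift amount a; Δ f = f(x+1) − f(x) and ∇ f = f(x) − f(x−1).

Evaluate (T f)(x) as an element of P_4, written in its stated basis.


E_{-4/3} f = -9x^3 + 38x^2 - (157/3)x + 185/9
Δ E_{-4/3} f = -27x^2 + 49x - 70/3
Δ Δ E_{-4/3} f = -54x + 22

the image equals g(x) = -54x + 22


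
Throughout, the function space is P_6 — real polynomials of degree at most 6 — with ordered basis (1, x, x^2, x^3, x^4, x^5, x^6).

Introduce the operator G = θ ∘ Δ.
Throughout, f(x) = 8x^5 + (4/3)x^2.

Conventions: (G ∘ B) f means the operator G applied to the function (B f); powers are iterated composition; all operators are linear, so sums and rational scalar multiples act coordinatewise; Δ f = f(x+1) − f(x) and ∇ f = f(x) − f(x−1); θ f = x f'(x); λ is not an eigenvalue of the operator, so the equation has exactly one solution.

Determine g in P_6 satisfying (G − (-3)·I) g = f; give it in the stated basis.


the result is g(x) = (8/3)x^5 - (160/9)x^4 + (400/9)x^3 - (316/9)x^2 - (16/9)x

write g with unknown coordinates in the stated basis and equate coefficients in (G − (-3)·I) g = f
solving from the highest basis element down gives g = (8/3)x^5 - (160/9)x^4 + (400/9)x^3 - (316/9)x^2 - (16/9)x
check: G g = (160/3)x^4 - (400/3)x^3 + (320/3)x^2 + (16/3)x
so G g − (-3)·g = 8x^5 + (4/3)x^2 = f ✓


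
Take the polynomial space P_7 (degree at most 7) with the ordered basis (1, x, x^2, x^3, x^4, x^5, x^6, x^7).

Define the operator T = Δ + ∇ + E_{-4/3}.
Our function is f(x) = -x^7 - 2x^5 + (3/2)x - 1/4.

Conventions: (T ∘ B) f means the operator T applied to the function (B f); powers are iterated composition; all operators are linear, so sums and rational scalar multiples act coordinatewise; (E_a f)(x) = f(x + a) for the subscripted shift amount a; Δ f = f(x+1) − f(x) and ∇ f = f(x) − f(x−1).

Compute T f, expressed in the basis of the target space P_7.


g(x) = -x^7 - (14/3)x^6 - (118/3)x^5 + (170/27)x^4 - (11840/81)x^3 + (4366/81)x^2 - (101237/1458)x + 93337/8748

Δ f = -7x^6 - 21x^5 - 45x^4 - 55x^3 - 41x^2 - 17x - 3/2
∇ f = -7x^6 + 21x^5 - 45x^4 + 55x^3 - 41x^2 + 17x - 3/2
E_{-4/3} f = -x^7 + (28/3)x^6 - (118/3)x^5 + (2600/27)x^4 - (11840/81)x^3 + (11008/81)x^2 - (101237/1458)x + 119581/8748
(Δ + ∇ + E_{-4/3}) f = -x^7 - (14/3)x^6 - (118/3)x^5 + (170/27)x^4 - (11840/81)x^3 + (4366/81)x^2 - (101237/1458)x + 93337/8748


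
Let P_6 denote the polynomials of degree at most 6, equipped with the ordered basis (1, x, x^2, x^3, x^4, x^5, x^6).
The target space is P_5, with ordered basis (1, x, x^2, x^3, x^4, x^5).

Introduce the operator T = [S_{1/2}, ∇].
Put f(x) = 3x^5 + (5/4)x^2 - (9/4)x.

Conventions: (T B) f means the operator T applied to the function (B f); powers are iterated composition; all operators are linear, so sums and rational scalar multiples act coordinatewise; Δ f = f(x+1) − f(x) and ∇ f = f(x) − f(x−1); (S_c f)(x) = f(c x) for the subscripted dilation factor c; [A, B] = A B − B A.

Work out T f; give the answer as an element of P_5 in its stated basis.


the image equals g(x) = (15/32)x^4 - (45/16)x^3 + (105/16)x^2 - (205/32)x + 27/32

∇ f = 15x^4 - 30x^3 + 30x^2 - (25/2)x - 1/2
S_{1/2} ∇ f = (15/16)x^4 - (15/4)x^3 + (15/2)x^2 - (25/4)x - 1/2
S_{1/2} f = (3/32)x^5 + (5/16)x^2 - (9/8)x
∇ S_{1/2} f = (15/32)x^4 - (15/16)x^3 + (15/16)x^2 + (5/32)x - 43/32
[S_{1/2}, ∇] f = (15/32)x^4 - (45/16)x^3 + (105/16)x^2 - (205/32)x + 27/32


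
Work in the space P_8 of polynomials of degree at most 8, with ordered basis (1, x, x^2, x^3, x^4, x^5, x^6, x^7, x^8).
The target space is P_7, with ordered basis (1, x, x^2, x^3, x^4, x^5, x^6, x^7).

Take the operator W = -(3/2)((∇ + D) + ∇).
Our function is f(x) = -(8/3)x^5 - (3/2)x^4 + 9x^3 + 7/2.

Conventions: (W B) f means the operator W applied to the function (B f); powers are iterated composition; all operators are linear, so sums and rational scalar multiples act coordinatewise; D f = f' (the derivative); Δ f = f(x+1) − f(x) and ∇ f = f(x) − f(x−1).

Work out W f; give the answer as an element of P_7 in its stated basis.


g(x) = 60x^4 - 53x^3 - (137/2)x^2 + 59x - 47/2

∇ f = -(40/3)x^4 + (62/3)x^3 + (28/3)x^2 - (59/3)x + 47/6
D f = -(40/3)x^4 - 6x^3 + 27x^2
(∇ + D) f = -(80/3)x^4 + (44/3)x^3 + (109/3)x^2 - (59/3)x + 47/6
∇ f = -(40/3)x^4 + (62/3)x^3 + (28/3)x^2 - (59/3)x + 47/6
((∇ + D) + ∇) f = -40x^4 + (106/3)x^3 + (137/3)x^2 - (118/3)x + 47/3
(-(3/2)((∇ + D) + ∇)) f = 60x^4 - 53x^3 - (137/2)x^2 + 59x - 47/2


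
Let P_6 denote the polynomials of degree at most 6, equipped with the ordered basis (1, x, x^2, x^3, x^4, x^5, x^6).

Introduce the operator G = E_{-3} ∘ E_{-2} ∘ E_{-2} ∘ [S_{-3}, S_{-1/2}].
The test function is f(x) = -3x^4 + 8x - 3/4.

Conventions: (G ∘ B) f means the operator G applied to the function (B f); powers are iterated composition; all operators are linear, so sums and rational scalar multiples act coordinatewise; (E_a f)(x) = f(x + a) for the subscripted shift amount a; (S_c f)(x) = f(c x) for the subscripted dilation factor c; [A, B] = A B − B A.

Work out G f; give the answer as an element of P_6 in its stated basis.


S_{-1/2} f = -(3/16)x^4 - 4x - 3/4
S_{-3} S_{-1/2} f = -(243/16)x^4 + 12x - 3/4
S_{-3} f = -243x^4 - 24x - 3/4
S_{-1/2} S_{-3} f = -(243/16)x^4 + 12x - 3/4
[S_{-3}, S_{-1/2}] f = 0
E_{-2} [S_{-3}, S_{-1/2}] f = 0
E_{-2} E_{-2} [S_{-3}, S_{-1/2}] f = 0
E_{-3} (E_{-2} ∘ E_{-2}) [S_{-3}, S_{-1/2}] f = 0

the image equals g(x) = 0


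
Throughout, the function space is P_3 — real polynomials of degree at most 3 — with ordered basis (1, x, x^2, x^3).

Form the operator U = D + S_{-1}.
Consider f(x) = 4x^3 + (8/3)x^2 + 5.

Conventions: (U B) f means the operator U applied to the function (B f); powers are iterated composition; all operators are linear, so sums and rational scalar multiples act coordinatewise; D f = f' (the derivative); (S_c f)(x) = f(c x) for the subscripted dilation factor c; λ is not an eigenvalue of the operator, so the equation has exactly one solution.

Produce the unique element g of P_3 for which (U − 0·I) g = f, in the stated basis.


write g with unknown coordinates in the stated basis and equate coefficients in (U − 0·I) g = f
solving from the highest basis element down gives g = -4x^3 + (44/3)x^2 + (88/3)x - 73/3
check: U g = 4x^3 + (8/3)x^2 + 5
so U g − 0·g = 4x^3 + (8/3)x^2 + 5 = f ✓

the image equals g(x) = -4x^3 + (44/3)x^2 + (88/3)x - 73/3


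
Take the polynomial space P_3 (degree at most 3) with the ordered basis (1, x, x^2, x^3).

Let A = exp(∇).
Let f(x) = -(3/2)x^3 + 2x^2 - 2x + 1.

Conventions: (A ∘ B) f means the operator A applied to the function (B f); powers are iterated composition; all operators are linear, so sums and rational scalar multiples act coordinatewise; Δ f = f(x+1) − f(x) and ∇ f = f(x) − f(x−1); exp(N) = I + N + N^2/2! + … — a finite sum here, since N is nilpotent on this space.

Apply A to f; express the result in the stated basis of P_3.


the image equals g(x) = -(3/2)x^3 - (5/2)x^2 + 2x + 1/2

order-1 term: -(9/2)x^2 + (17/2)x - 11/2
order-2 term: -(9/2)x + 13/2
order-3 term: -3/2
the series for exp(∇) f terminates at order 3
exp(∇) f = -(3/2)x^3 - (5/2)x^2 + 2x + 1/2


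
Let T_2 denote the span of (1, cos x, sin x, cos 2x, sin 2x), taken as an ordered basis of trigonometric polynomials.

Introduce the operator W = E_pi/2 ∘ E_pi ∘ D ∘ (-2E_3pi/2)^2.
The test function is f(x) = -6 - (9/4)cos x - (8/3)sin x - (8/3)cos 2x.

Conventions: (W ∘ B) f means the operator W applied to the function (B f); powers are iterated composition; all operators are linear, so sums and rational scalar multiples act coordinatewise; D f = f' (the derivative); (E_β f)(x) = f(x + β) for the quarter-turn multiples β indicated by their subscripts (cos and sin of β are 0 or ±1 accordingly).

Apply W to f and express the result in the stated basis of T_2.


g(x) = 9cos x + (32/3)sin x - (64/3)sin 2x

E_3pi/2 f = -6 + (8/3)cos x - (9/4)sin x + (8/3)cos 2x
(-2E_3pi/2) f = 12 - (16/3)cos x + (9/2)sin x - (16/3)cos 2x
E_3pi/2 (-2E_3pi/2) f = 12 - (9/2)cos x - (16/3)sin x + (16/3)cos 2x
(-2E_3pi/2) (-2E_3pi/2) f = -24 + 9cos x + (32/3)sin x - (32/3)cos 2x
D (-2E_3pi/2)^2 f = (32/3)cos x - 9sin x + (64/3)sin 2x
E_pi D (-2E_3pi/2)^2 f = -(32/3)cos x + 9sin x + (64/3)sin 2x
E_pi/2 (E_pi ∘ D) (-2E_3pi/2)^2 f = 9cos x + (32/3)sin x - (64/3)sin 2x


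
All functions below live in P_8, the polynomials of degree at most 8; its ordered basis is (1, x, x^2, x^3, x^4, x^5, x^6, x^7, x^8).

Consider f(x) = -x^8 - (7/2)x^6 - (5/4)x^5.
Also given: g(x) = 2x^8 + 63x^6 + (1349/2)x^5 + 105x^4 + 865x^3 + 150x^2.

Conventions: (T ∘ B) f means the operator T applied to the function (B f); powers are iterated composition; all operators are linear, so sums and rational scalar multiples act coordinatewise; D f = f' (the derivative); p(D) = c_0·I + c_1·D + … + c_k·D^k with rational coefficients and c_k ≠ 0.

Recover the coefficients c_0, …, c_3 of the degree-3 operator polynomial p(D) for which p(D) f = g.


D^0 f = -x^8 - (7/2)x^6 - (5/4)x^5
D^1 f = -8x^7 - 21x^5 - (25/4)x^4
D^2 f = -56x^6 - 105x^4 - 25x^3
D^3 f = -336x^5 - 420x^3 - 75x^2
matching coefficients of g against c_0 f + c_1 Df + … from the top degree down determines the c_i
solution: c_0 = -2, c_1 = 0, c_2 = -1, c_3 = -2

c_0 = -2, c_1 = 0, c_2 = -1, c_3 = -2


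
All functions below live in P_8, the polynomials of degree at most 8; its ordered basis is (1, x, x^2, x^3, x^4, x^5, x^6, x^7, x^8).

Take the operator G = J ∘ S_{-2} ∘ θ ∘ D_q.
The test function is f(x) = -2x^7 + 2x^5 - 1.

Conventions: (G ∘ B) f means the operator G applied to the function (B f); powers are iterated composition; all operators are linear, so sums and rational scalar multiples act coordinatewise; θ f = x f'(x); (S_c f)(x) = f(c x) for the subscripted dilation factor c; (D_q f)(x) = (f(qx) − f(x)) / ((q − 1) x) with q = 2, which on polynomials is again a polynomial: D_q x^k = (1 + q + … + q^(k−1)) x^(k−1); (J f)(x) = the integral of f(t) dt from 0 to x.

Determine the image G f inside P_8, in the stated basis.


D_q f = -254x^6 + 62x^4
θ D_q f = -1524x^6 + 248x^4
S_{-2} (θ ∘ D_q) f = -97536x^6 + 3968x^4
J S_{-2} (θ ∘ D_q) f = -(97536/7)x^7 + (3968/5)x^5

the image equals g(x) = -(97536/7)x^7 + (3968/5)x^5


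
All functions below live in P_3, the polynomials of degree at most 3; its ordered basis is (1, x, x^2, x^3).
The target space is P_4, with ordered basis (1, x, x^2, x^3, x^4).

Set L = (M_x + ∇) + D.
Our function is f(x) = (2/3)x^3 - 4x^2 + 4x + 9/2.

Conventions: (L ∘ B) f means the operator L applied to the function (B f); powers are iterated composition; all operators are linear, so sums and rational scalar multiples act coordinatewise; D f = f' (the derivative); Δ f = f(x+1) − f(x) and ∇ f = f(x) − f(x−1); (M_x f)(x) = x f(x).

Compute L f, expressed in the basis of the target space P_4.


M_x f = (2/3)x^4 - 4x^3 + 4x^2 + (9/2)x
∇ f = 2x^2 - 10x + 26/3
(M_x + ∇) f = (2/3)x^4 - 4x^3 + 6x^2 - (11/2)x + 26/3
D f = 2x^2 - 8x + 4
((M_x + ∇) + D) f = (2/3)x^4 - 4x^3 + 8x^2 - (27/2)x + 38/3

the image equals g(x) = (2/3)x^4 - 4x^3 + 8x^2 - (27/2)x + 38/3


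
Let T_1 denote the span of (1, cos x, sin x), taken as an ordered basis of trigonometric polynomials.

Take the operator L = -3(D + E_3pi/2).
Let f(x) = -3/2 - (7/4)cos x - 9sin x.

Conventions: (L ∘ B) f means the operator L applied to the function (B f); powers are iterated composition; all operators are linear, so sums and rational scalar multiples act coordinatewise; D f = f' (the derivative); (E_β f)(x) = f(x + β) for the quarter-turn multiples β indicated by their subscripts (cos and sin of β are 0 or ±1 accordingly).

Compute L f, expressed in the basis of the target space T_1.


D f = -9cos x + (7/4)sin x
E_3pi/2 f = -3/2 + 9cos x - (7/4)sin x
(D + E_3pi/2) f = -3/2
(-3(D + E_3pi/2)) f = 9/2

the result is g(x) = 9/2


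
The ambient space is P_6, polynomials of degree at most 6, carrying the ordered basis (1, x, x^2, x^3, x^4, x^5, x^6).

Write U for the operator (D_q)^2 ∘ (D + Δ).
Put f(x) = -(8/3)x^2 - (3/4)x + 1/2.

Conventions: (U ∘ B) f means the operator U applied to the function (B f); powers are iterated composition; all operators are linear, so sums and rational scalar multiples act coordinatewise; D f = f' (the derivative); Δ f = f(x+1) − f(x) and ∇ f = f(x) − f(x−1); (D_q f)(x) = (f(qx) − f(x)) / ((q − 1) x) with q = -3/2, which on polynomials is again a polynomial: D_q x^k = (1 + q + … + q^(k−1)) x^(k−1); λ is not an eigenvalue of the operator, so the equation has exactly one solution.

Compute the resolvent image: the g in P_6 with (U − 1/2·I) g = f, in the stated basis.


the result is g(x) = (16/3)x^2 + (3/2)x - 1

write g with unknown coordinates in the stated basis and equate coefficients in (U − 1/2·I) g = f
solving from the highest basis element down gives g = (16/3)x^2 + (3/2)x - 1
check: U g = 0
so U g − 1/2·g = -(8/3)x^2 - (3/4)x + 1/2 = f ✓


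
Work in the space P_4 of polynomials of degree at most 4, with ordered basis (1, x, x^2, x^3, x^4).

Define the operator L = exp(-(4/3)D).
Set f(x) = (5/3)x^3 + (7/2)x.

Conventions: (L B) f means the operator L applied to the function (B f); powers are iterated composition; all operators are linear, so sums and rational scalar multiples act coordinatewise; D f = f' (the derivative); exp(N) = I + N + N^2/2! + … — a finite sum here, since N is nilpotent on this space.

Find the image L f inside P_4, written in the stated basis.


order-1 term: -(20/3)x^2 - 14/3
order-2 term: (80/9)x
order-3 term: -320/81
the series for exp(-(4/3)D) f terminates at order 3
exp(-(4/3)D) f = (5/3)x^3 - (20/3)x^2 + (223/18)x - 698/81

the image equals g(x) = (5/3)x^3 - (20/3)x^2 + (223/18)x - 698/81


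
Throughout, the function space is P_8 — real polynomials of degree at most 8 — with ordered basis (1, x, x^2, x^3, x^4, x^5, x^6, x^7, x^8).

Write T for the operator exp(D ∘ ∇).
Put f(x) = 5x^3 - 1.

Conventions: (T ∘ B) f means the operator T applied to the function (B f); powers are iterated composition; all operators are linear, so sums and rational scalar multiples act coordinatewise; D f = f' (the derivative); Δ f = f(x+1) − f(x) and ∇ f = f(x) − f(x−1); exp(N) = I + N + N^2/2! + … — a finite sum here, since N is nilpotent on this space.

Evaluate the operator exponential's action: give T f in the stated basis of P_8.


order-1 term: 30x - 15
the series for exp(D ∘ ∇) f terminates at order 1
exp(D ∘ ∇) f = 5x^3 + 30x - 16

g(x) = 5x^3 + 30x - 16
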